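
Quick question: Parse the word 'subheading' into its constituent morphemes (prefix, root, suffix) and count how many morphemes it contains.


Step 1: Identify prefix: 'sub' (meaning: below)
Step 2: Identify root: 'head'
Step 3: Identify suffix(es): 'ing'
Decomposition: sub- (prefix: below) + head (root) + -ing (suffix: ongoing/result)
Total morphemes: 3

3 morphemes (sub- (prefix: below) + head (root) + -ing (suffix: ongoing/result))


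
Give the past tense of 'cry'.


Apply rule: Change -y to -ied. 'cry' becomes 'cried'.

cried


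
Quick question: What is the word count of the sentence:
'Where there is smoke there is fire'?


Split into words: Where | there | is | smoke | there | is | fire = 7 words.

7


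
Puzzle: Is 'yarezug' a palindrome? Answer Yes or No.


Forward: 'yarezug'
Reversed: 'guzeray'
They differ.

No


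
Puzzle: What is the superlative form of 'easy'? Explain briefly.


Apply superlative formation (consonant + y: change y to i, add -est): 'easy' -> 'easiest'.

easiest


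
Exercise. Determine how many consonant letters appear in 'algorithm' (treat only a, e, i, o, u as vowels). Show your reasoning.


Consonants in 'algorithm': l, g, r, t, h, m = 6 consonants.

6


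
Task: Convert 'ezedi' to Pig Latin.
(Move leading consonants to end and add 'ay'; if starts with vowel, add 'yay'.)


'ezedi' starts with a vowel, so add 'yay': 'ezediyay'.

ezediyay


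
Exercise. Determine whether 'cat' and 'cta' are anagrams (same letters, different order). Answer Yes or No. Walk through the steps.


Sorted letters of 'cat': 'act'
Sorted letters of 'cta': 'act'
They match.

Yes


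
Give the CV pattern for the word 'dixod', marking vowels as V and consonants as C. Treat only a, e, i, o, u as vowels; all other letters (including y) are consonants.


Letter mapping: d = C, i = V, x = C, o = V, d = C.

CVCVC


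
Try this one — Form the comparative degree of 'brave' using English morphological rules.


Apply comparative formation (ends in e: add -r): 'brave' -> 'braver'.

braver


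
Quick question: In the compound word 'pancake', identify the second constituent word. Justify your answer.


Split 'pancake' into 'pan' + 'cake'. The second part is 'cake'.

cake


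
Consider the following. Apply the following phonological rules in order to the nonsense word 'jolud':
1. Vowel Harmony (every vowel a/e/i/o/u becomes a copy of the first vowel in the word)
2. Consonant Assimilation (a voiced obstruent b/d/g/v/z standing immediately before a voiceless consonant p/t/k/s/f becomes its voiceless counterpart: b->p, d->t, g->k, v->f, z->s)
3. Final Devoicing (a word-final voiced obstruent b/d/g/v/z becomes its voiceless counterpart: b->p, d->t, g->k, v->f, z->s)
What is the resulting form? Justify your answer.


Starting form: 'jolud'
Rule 1: Vowel Harmony: all vowels become 'o' (matching first vowel). 'jolud' -> 'jolod'
Rule 2: Consonant Assimilation: no voiced obstruent (b/d/g/v/z) stands immediately before a voiceless consonant (p/t/k/s/f). No change.
Rule 3: Final Devoicing: word-final voiced obstruent 'd' becomes voiceless 't'. 'jolod' -> 'jolot'
Final form: 'jolot'

jolot


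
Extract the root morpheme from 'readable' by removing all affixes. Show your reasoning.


Remove suffix '-able' from 'readable' to get root 'read'.

read


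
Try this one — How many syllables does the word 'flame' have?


Break 'flame' into syllables: flame -> flame = 1 syllable

1 syllable


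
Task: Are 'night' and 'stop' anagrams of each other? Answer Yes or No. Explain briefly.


Sorted letters of 'night': 'ghint'
Sorted letters of 'stop': 'opst'
They do not match.

No


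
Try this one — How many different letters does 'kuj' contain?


Unique letters in 'kuj': {j, k, u} = 3 distinct letters.

3


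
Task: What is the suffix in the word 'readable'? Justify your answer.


The word 'readable' = 'read' (root) + '-able' (suffix). The suffix is '-able'.

able


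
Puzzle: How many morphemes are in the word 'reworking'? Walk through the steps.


Decomposition: re- (prefix) + work (root) + -ing (suffix) = 3 morpheme(s)

3 morphemes


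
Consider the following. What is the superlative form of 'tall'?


Apply superlative formation (add -est): 'tall' -> 'tallest'.

tallest


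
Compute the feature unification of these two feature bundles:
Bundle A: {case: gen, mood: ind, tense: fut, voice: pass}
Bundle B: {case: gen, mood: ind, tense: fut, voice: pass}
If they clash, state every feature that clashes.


Compare features:
case: A=gen vs B=gen -> unified: gen
mood: A=ind vs B=ind -> unified: ind
tense: A=fut vs B=fut -> unified: fut
voice: A=pass vs B=pass -> unified: pass
No clashes found.

Unified: {case: gen, mood: ind, tense: fut, voice: pass}


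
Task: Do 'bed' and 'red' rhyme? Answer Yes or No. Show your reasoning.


Rime (stressed vowel + following sounds) of 'bed': -ed = /ɛd/
Rime of 'red': -ed = /ɛd/
/ɛd/ and /ɛd/ are the same ending sound, so the words rhyme.

Yes


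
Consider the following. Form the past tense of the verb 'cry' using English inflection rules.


Apply rule: Change -y to -ied. 'cry' becomes 'cried'.

cried


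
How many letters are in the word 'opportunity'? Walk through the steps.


Spell out 'opportunity' and number each letter: o(1), p(2), p(3), o(4), r(5), t(6), u(7), n(8), i(9), t(10), y(11). Total: 11 letters.

11


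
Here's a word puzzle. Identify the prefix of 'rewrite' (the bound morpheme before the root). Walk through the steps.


The word 'rewrite' = 're' (prefix) + 'write' (root). The prefix is 're'.

re


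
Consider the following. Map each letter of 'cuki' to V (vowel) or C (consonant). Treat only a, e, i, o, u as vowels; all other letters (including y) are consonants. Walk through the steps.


Letter mapping: c = C, u = V, k = C, i = V.

CVCV


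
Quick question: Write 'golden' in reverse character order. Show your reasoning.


Reverse 'golden' character by character: 'nedlog'.

nedlog


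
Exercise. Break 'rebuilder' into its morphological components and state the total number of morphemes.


Step 1: Identify prefix: 're' (meaning: again)
Step 2: Identify root: 'build'
Step 3: Identify suffix(es): 'er'
Decomposition: re- (prefix: again) + build (root) + -er (suffix: one who)
Total morphemes: 3

3 morphemes (re- (prefix: again) + build (root) + -er (suffix: one who))


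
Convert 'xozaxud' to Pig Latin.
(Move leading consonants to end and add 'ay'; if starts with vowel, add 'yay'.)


'xozaxud': move consonant cluster 'x' to end and add 'ay': 'ozaxudxay'.

ozaxudxay


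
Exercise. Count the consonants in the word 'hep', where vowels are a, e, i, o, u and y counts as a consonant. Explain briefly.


Consonants in 'hep': h, p = 2 consonants.

2


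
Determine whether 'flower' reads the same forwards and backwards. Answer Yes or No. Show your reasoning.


Forward: 'flower'
Reversed: 'rewolf'
They differ.

No


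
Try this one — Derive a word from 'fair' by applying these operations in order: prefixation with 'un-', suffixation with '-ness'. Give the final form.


Step 1: Add prefix 'un-' to 'fair' = 'unfair'
Step 2: Add suffix '-ness' to 'unfair' = 'unfairness'

unfairness


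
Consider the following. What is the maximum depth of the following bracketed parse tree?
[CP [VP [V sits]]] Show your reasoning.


Count bracket nesting levels:
'[' at pos 0: depth = 1
'[' at pos 4: depth = 2
'[' at pos 8: depth = 3
Maximum depth reached: 3

3


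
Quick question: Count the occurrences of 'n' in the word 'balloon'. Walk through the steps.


Letter 'n' in 'balloon': found at position(s) 7 = 1 occurrence(s).

1


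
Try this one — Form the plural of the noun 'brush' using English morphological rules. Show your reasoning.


Apply rule: Add -es (sibilant/fricative ending). 'brush' becomes 'brushes'.

brushes


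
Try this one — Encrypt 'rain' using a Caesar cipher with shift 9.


Shift each letter by 9: r -> a, a -> j, i -> r, n -> w. Result: 'ajrw'.

ajrw


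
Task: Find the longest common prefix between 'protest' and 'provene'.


Compare from the start: 3 characters match: 'pro'. Mismatch at position 4: 't' vs 'v'.

pro


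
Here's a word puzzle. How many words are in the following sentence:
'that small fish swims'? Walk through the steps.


Split into words: that | small | fish | swims = 4 words.

4


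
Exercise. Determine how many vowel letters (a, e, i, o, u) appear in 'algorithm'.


Vowels in 'algorithm': a, o, i = 3 vowels.

3


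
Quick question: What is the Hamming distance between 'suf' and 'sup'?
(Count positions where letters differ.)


Alignment:
Position 1: 's' vs 's' = match
Position 2: 'u' vs 'u' = match
Position 3: 'f' vs 'p' = DIFFER
Total differences: 1

1


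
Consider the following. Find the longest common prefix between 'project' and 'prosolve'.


Compare from the start: 3 characters match: 'pro'. Mismatch at position 4: 'j' vs 's'.

pro


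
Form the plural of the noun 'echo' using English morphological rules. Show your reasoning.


Apply rule: Add -es (consonant + o). 'echo' becomes 'echoes'.

echoes


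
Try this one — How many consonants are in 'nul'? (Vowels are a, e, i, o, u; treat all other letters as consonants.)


Consonants in 'nul': n, l = 2 consonants.

2


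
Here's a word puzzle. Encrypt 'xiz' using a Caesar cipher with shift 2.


Shift each letter by 2: x -> z, i -> k, z -> b. Result: 'zkb'.

zkb


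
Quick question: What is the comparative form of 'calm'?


Apply comparative formation (add -er): 'calm' -> 'calmer'.

calmer


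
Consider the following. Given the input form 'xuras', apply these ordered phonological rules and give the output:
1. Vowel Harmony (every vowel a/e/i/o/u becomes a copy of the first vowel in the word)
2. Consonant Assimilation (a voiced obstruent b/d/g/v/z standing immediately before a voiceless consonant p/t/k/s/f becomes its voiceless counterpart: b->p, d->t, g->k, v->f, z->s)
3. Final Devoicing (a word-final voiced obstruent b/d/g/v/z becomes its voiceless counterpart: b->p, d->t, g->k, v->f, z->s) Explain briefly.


Starting form: 'xuras'
Rule 1: Vowel Harmony: all vowels become 'u' (matching first vowel). 'xuras' -> 'xurus'
Rule 2: Consonant Assimilation: no voiced obstruent (b/d/g/v/z) stands immediately before a voiceless consonant (p/t/k/s/f). No change.
Rule 3: Final Devoicing: final consonant 's' is not one of the voiced obstruents b/d/g/v/z. No change.
Final form: 'xurus'

xurus


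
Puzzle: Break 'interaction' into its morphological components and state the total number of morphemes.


Step 1: Identify prefix: 'inter' (meaning: between)
Step 2: Identify root: 'act'
Step 3: Identify suffix(es): 'ion'
Decomposition: inter- (prefix: between) + act (root) + -ion (suffix: act of)
Total morphemes: 3

3 morphemes (inter- (prefix: between) + act (root) + -ion (suffix: act of))


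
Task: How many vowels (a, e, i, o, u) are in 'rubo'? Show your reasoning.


Vowels in 'rubo': u, o = 2 vowels.

2


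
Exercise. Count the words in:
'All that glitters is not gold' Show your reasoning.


Split into words: All | that | glitters | is | not | gold = 6 words.

6


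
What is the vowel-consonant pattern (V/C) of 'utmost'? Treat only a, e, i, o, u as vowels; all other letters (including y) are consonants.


Letter mapping: u = V, t = C, m = C, o = V, s = C, t = C.

VCCVCC


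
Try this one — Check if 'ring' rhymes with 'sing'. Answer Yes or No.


Rime (stressed vowel + following sounds) of 'ring': -ing = /ɪŋ/
Rime of 'sing': -ing = /ɪŋ/
/ɪŋ/ and /ɪŋ/ are the same ending sound, so the words rhyme.

Yes


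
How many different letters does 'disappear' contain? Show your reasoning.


Unique letters in 'disappear': {a, d, e, i, p, r, s} = 7 distinct letters.

7


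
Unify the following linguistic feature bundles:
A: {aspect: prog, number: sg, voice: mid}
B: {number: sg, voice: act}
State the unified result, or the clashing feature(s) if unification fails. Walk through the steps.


Compare features:
aspect: A=prog vs B=_ -> unified: prog
number: A=sg vs B=sg -> unified: sg
voice: A=mid vs B=act -> CLASH
Clash detected on feature 'voice' (mid vs act); unification fails.

CLASH on 'voice' (mid vs act)


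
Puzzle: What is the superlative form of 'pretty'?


Apply superlative formation (consonant + y: change y to i, add -est): 'pretty' -> 'prettiest'.

prettiest


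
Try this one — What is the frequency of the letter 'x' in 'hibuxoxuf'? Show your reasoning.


Letter 'x' in 'hibuxoxuf': found at position(s) 5, 7 = 2 occurrence(s).

2


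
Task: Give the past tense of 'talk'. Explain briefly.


Apply rule: Add -ed. 'talk' becomes 'talked'.

talked


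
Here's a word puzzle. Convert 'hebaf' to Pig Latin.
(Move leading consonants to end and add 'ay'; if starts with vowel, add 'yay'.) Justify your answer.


'hebaf': move consonant cluster 'h' to end and add 'ay': 'ebafhay'.

ebafhay


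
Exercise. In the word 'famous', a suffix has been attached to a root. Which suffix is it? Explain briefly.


The word 'famous' = 'fame' (root) + '-ous' (suffix). The suffix is '-ous'.

ous


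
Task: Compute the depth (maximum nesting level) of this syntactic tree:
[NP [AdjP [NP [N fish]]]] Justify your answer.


Count bracket nesting levels:
'[' at pos 0: depth = 1
'[' at pos 4: depth = 2
'[' at pos 10: depth = 3
'[' at pos 14: depth = 4
Maximum depth reached: 4

4


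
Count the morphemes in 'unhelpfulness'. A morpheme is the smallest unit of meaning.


Decomposition: un- (prefix) + help (root) + -ful (suffix) + -ness (suffix) = 4 morpheme(s)

4 morphemes


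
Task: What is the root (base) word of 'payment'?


Remove suffix '-ment' from 'payment' to get root 'pay'.

pay


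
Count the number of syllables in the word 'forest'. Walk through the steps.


Break 'forest' into syllables: for-est -> for | est = 2 syllables

2 syllables


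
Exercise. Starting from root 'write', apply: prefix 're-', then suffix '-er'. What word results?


Step 1: Add prefix 're-' to 'write' = 'rewrite'
Step 2: Add suffix '-er' to 'rewrite' = 'rewriter'

rewriter


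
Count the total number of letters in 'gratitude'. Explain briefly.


Spell out 'gratitude' and number each letter: g(1), r(2), a(3), t(4), i(5), t(6), u(7), d(8), e(9). Total: 9 letters.

9


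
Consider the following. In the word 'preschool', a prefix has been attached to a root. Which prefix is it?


The word 'preschool' = 'pre' (prefix) + 'school' (root). The prefix is 'pre'.

pre


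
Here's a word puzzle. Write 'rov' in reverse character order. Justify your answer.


Reverse 'rov' character by character: 'vor'.

vor


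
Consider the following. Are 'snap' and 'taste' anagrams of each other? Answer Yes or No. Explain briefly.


Sorted letters of 'snap': 'anps'
Sorted letters of 'taste': 'aestt'
They do not match.

No


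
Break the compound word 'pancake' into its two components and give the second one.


Split 'pancake' into 'pan' + 'cake'. The second part is 'cake'.

cake


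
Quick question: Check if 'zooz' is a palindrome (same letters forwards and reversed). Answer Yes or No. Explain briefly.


Forward: 'zooz'
Reversed: 'zooz'
They are identical.

Yes


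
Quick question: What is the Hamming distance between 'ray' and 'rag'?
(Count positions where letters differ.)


Alignment:
Position 1: 'r' vs 'r' = match
Position 2: 'a' vs 'a' = match
Position 3: 'y' vs 'g' = DIFFER
Total differences: 1

1


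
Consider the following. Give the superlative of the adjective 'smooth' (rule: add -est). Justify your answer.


Apply superlative formation (add -est): 'smooth' -> 'smoothest'.

smoothest


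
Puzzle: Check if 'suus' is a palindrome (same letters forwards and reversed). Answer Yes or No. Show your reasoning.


Forward: 'suus'
Reversed: 'suus'
They are identical.

Yes


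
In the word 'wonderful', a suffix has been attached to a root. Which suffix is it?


The word 'wonderful' = 'wonder' (root) + '-ful' (suffix). The suffix is '-ful'.

ful


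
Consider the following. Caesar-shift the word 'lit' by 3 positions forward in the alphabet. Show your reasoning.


Shift each letter by 3: l -> o, i -> l, t -> w. Result: 'olw'.

olw


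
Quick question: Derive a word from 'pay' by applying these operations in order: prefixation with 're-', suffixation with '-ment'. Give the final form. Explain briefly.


Step 1: Add prefix 're-' to 'pay' = 'repay'
Step 2: Add suffix '-ment' to 'repay' = 'repayment'

repayment


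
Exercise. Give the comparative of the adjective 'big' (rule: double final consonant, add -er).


Apply comparative formation (double final consonant, add -er): 'big' -> 'bigger'.

bigger


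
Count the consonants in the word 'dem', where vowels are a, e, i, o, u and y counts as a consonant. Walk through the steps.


Consonants in 'dem': d, m = 2 consonants.

2


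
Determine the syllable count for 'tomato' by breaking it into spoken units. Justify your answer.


Break 'tomato' into syllables: to-ma-to -> to | ma | to = 3 syllables

3 syllables


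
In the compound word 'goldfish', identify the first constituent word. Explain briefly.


Split 'goldfish' into 'gold' + 'fish'. The first part is 'gold'.

gold


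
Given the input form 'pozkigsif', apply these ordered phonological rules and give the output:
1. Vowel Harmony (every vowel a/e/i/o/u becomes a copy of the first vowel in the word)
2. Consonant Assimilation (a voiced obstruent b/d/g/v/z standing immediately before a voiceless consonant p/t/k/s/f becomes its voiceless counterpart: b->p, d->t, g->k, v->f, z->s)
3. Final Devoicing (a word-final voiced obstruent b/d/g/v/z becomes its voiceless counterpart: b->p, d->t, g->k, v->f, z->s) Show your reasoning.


Starting form: 'pozkigsif'
Rule 1: Vowel Harmony: all vowels become 'o' (matching first vowel). 'pozkigsif' -> 'pozkogsof'
Rule 2: Consonant Assimilation: voiced obstruent before voiceless consonant becomes voiceless ('zk' -> 'sk', 'gs' -> 'ks'). 'pozkogsof' -> 'poskoksof'
Rule 3: Final Devoicing: final consonant 'f' is not one of the voiced obstruents b/d/g/v/z. No change.
Final form: 'poskoksof'

poskoksof


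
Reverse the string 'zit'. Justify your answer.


Reverse 'zit' character by character: 'tiz'.

tiz


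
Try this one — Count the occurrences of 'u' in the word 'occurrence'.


Letter 'u' in 'occurrence': found at position(s) 4 = 1 occurrence(s).

1


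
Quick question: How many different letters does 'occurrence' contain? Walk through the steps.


Unique letters in 'occurrence': {c, e, n, o, r, u} = 6 distinct letters.

6


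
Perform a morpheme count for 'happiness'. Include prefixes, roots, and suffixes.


Decomposition: happy (root) + -ness (suffix) = 2 morpheme(s)

2 morphemes


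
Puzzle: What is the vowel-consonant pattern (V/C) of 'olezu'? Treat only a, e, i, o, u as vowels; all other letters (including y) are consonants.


Letter mapping: o = V, l = C, e = V, z = C, u = V.

VCVCV


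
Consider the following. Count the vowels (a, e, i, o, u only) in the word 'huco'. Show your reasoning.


Vowels in 'huco': u, o = 2 vowels.

2


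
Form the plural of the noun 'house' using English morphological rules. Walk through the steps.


Apply rule: Add -s. 'house' becomes 'houses'.

houses


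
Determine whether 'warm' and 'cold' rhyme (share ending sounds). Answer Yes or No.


Rime (stressed vowel + following sounds) of 'warm': -arm = /ɔːrm/
Rime of 'cold': -old = /oʊld/
/ɔːrm/ and /oʊld/ are different ending sounds, so the words do not rhyme.

No


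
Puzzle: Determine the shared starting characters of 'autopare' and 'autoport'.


Compare from the start: 5 characters match: 'autop'. Mismatch at position 6: 'a' vs 'o'.

autop


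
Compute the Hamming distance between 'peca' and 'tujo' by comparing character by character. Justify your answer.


Alignment:
Position 1: 'p' vs 't' = DIFFER
Position 2: 'e' vs 'u' = DIFFER
Position 3: 'c' vs 'j' = DIFFER
Position 4: 'a' vs 'o' = DIFFER
Total differences: 4

4


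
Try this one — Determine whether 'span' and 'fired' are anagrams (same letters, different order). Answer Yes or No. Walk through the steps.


Sorted letters of 'span': 'anps'
Sorted letters of 'fired': 'defir'
They do not match.

No


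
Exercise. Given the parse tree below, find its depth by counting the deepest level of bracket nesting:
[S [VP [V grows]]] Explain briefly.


Count bracket nesting levels:
'[' at pos 0: depth = 1
'[' at pos 3: depth = 2
'[' at pos 7: depth = 3
Maximum depth reached: 3

3


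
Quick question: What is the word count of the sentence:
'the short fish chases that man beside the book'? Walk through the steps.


Split into words: the | short | fish | chases | that | man | beside | the | book = 9 words.

9


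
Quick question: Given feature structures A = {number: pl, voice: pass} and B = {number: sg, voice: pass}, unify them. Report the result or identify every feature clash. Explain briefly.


Compare features:
number: A=pl vs B=sg -> CLASH
voice: A=pass vs B=pass -> unified: pass
Clash detected on feature 'number' (pl vs sg); unification fails.

CLASH on 'number' (pl vs sg)


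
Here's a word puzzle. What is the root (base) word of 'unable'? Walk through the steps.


Remove prefix 'un' from 'unable' to get root 'able'.

able


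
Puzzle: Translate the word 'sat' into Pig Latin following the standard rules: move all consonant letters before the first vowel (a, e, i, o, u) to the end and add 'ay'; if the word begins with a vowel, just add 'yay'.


'sat': move consonant cluster 's' to end and add 'ay': 'atsay'.

atsay


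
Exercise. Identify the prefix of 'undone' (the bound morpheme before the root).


The word 'undone' = 'un' (prefix) + 'done' (root). The prefix is 'un'.

un


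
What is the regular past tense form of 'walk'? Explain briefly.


Apply rule: Add -ed. 'walk' becomes 'walked'.

walked


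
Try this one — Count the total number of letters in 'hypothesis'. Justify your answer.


Spell out 'hypothesis' and number each letter: h(1), y(2), p(3), o(4), t(5), h(6), e(7), s(8), i(9), s(10). Total: 10 letters.

10


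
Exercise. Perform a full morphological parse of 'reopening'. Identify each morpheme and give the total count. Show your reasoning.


Step 1: Identify prefix: 're' (meaning: again)
Step 2: Identify root: 'open'
Step 3: Identify suffix(es): 'ing'
Decomposition: re- (prefix: again) + open (root) + -ing (suffix: ongoing action)
Total morphemes: 3

3 morphemes (re- (prefix: again) + open (root) + -ing (suffix: ongoing action))


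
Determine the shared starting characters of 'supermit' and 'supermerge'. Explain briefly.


Compare from the start: 6 characters match: 'superm'. Mismatch at position 7: 'i' vs 'e'.

superm


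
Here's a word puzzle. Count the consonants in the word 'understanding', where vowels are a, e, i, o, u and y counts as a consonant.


Consonants in 'understanding': n, d, r, s, t, n, d, n, g = 9 consonants.

9


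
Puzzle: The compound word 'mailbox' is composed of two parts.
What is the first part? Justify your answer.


Split 'mailbox' into 'mail' + 'box'. The first part is 'mail'.

mail


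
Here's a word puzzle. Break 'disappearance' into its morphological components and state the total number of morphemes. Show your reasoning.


Step 1: Identify prefix: 'dis' (meaning: not/apart)
Step 2: Identify root: 'appear'
Step 3: Identify suffix(es): 'ance'
Decomposition: dis- (prefix: not/apart) + appear (root) + -ance (suffix: state/act)
Total morphemes: 3

3 morphemes (dis- (prefix: not/apart) + appear (root) + -ance (suffix: state/act))


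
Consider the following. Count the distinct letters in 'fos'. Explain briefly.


Unique letters in 'fos': {f, o, s} = 3 distinct letters.

3


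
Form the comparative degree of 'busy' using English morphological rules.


Apply comparative formation (consonant + y: change y to i, add -er): 'busy' -> 'busier'.

busier


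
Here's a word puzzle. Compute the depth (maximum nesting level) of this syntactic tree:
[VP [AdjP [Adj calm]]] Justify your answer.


Count bracket nesting levels:
'[' at pos 0: depth = 1
'[' at pos 4: depth = 2
'[' at pos 10: depth = 3
Maximum depth reached: 3

3


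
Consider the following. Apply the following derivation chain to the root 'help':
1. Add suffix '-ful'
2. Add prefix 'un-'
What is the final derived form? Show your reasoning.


Step 1: Add suffix '-ful' to 'help' = 'helpful'
Step 2: Add prefix 'un-' to 'helpful' = 'unhelpful'

unhelpful


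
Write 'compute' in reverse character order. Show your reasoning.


Reverse 'compute' character by character: 'etupmoc'.

etupmoc


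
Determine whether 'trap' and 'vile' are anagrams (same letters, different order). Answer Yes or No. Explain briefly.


Sorted letters of 'trap': 'aprt'
Sorted letters of 'vile': 'eilv'
They do not match.

No


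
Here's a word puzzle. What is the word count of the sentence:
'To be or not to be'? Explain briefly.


Split into words: To | be | or | not | to | be = 6 words.

6


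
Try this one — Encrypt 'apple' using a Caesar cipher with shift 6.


Shift each letter by 6: a -> g, p -> v, p -> v, l -> r, e -> k. Result: 'gvvrk'.

gvvrk


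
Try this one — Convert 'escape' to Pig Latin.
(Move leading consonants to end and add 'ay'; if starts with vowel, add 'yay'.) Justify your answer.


'escape' starts with a vowel, so add 'yay': 'escapeyay'.

escapeyay


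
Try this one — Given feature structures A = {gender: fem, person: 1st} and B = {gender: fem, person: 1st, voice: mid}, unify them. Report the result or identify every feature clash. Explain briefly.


Compare features:
gender: A=fem vs B=fem -> unified: fem
person: A=1st vs B=1st -> unified: 1st
voice: A=_ vs B=mid -> unified: mid
No clashes found.

Unified: {gender: fem, person: 1st, voice: mid}


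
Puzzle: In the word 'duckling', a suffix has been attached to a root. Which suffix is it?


The word 'duckling' = 'duck' (root) + '-ling' (suffix). The suffix is '-ling'.

ling


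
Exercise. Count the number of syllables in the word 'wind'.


Break 'wind' into syllables: wind -> wind = 1 syllable

1 syllable


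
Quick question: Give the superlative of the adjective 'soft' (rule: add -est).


Apply superlative formation (add -est): 'soft' -> 'softest'.

softest


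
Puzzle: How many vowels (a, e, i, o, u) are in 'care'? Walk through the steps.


Vowels in 'care': a, e = 2 vowels.

2


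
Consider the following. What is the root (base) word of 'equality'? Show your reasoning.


Remove suffix '-ity' from 'equality' to get root 'equal'.

equal


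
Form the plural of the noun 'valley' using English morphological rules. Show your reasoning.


Apply rule: Add -s. 'valley' becomes 'valleys'.

valleys


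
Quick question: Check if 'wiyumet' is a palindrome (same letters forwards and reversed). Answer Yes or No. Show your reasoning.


Forward: 'wiyumet'
Reversed: 'temuyiw'
They differ.

No


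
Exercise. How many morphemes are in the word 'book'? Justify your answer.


Decomposition: book (free morpheme) = 1 morpheme(s)

1 morphemes


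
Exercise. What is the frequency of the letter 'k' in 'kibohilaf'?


Letter 'k' in 'kibohilaf': found at position(s) 1 = 1 occurrence(s).

1


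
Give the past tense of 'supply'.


Apply rule: Change -y to -ied. 'supply' becomes 'supplied'.

supplied


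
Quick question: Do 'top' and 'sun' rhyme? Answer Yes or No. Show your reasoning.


Rime (stressed vowel + following sounds) of 'top': -op = /ɒp/
Rime of 'sun': -un = /ʌn/
/ɒp/ and /ʌn/ are different ending sounds, so the words do not rhyme.

No


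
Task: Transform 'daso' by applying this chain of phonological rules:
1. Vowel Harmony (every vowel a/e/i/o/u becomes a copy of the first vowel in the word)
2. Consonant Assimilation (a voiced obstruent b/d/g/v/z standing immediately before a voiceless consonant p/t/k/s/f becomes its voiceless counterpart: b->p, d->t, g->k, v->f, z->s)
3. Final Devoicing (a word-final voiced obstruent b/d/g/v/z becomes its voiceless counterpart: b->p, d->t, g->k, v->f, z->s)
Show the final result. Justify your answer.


Starting form: 'daso'
Rule 1: Vowel Harmony: all vowels become 'a' (matching first vowel). 'daso' -> 'dasa'
Rule 2: Consonant Assimilation: no voiced obstruent (b/d/g/v/z) stands immediately before a voiceless consonant (p/t/k/s/f). No change.
Rule 3: Final Devoicing: the word ends in the vowel 'a', not a consonant. No change.
Final form: 'dasa'

dasa


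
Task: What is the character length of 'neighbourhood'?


Spell out 'neighbourhood' and number each letter: n(1), e(2), i(3), g(4), h(5), b(6), o(7), u(8), r(9), h(10), o(11), o(12), d(13). Total: 13 letters.

13


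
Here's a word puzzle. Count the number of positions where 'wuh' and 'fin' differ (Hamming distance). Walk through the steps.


Alignment:
Position 1: 'w' vs 'f' = DIFFER
Position 2: 'u' vs 'i' = DIFFER
Position 3: 'h' vs 'n' = DIFFER
Total differences: 3

3


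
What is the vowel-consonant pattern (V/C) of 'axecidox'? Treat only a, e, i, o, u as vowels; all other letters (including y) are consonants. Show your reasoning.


Letter mapping: a = V, x = C, e = V, c = C, i = V, d = C, o = V, x = C.

VCVCVCVC


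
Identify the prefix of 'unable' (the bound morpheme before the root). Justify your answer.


The word 'unable' = 'un' (prefix) + 'able' (root). The prefix is 'un'.

un


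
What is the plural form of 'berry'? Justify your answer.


Apply rule: Change -y to -ies (consonant + y). 'berry' becomes 'berries'.

berries


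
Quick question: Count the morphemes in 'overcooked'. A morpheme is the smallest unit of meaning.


Decomposition: over- (prefix) + cook (root) + -ed (suffix) = 3 morpheme(s)

3 morphemes


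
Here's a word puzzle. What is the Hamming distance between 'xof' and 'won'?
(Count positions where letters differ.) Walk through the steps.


Alignment:
Position 1: 'x' vs 'w' = DIFFER
Position 2: 'o' vs 'o' = match
Position 3: 'f' vs 'n' = DIFFER
Total differences: 2

2


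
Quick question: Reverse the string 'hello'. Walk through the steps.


Reverse 'hello' character by character: 'olleh'.

olleh


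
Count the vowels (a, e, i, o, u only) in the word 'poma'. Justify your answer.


Vowels in 'poma': o, a = 2 vowels.

2


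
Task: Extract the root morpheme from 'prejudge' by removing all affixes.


Remove prefix 'pre' from 'prejudge' to get root 'judge'.

judge


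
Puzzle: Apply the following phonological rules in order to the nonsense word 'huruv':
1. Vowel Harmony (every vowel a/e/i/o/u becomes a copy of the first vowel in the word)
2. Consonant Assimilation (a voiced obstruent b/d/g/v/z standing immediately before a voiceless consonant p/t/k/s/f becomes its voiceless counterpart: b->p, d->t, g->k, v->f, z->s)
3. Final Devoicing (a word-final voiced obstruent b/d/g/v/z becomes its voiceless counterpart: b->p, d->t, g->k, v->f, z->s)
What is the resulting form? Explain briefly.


Starting form: 'huruv'
Rule 1: Vowel Harmony: all vowels already match. No change.
Rule 2: Consonant Assimilation: no voiced obstruent (b/d/g/v/z) stands immediately before a voiceless consonant (p/t/k/s/f). No change.
Rule 3: Final Devoicing: word-final voiced obstruent 'v' becomes voiceless 'f'. 'huruv' -> 'huruf'
Final form: 'huruf'

huruf


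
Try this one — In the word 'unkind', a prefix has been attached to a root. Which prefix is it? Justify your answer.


The word 'unkind' = 'un' (prefix) + 'kind' (root). The prefix is 'un'.

un


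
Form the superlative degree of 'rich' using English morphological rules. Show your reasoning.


Apply superlative formation (add -est): 'rich' -> 'richest'.

richest


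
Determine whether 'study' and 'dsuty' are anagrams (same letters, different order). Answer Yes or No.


Sorted letters of 'study': 'dstuy'
Sorted letters of 'dsuty': 'dstuy'
They match.

Yes


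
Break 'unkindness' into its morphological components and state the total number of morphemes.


Step 1: Identify prefix: 'un' (meaning: not/reverse)
Step 2: Identify root: 'kind'
Step 3: Identify suffix(es): 'ness'
Decomposition: un- (prefix: not/reverse) + kind (root) + -ness (suffix: state of)
Total morphemes: 3

3 morphemes (un- (prefix: not/reverse) + kind (root) + -ness (suffix: state of))


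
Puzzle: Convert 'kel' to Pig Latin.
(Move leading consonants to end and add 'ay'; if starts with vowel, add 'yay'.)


'kel': move consonant cluster 'k' to end and add 'ay': 'elkay'.

elkay


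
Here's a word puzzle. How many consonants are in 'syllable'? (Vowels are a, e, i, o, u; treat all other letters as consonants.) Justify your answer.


Consonants in 'syllable': s, y, l, l, b, l = 6 consonants.

6


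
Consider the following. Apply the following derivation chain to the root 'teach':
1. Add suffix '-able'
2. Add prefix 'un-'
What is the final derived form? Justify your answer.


Step 1: Add suffix '-able' to 'teach' = 'teachable'
Step 2: Add prefix 'un-' to 'teachable' = 'unteachable'

unteachable


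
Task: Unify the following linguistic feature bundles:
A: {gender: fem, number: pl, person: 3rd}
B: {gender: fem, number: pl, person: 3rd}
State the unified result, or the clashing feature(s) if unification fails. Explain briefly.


Compare features:
gender: A=fem vs B=fem -> unified: fem
number: A=pl vs B=pl -> unified: pl
person: A=3rd vs B=3rd -> unified: 3rd
No clashes found.

Unified: {gender: fem, number: pl, person: 3rd}


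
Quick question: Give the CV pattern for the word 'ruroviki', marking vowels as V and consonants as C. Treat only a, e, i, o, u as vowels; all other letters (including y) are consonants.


Letter mapping: r = C, u = V, r = C, o = V, v = C, i = V, k = C, i = V.

CVCVCVCV


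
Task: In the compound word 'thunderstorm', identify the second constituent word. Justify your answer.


Split 'thunderstorm' into 'thunder' + 'storm'. The second part is 'storm'.

storm


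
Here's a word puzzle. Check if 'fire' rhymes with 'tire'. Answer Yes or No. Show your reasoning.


Rime (stressed vowel + following sounds) of 'fire': -ire = /aɪər/
Rime of 'tire': -ire = /aɪər/
/aɪər/ and /aɪər/ are the same ending sound, so the words rhyme.

Yes


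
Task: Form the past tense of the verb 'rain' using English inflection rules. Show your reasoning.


Apply rule: Add -ed. 'rain' becomes 'rained'.

rained


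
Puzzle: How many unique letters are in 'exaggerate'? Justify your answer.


Unique letters in 'exaggerate': {a, e, g, r, t, x} = 6 distinct letters.

6


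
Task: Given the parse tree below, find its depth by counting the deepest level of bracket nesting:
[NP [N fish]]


Count bracket nesting levels:
'[' at pos 0: depth = 1
'[' at pos 4: depth = 2
Maximum depth reached: 2

2


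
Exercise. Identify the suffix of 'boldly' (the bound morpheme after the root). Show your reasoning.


The word 'boldly' = 'bold' (root) + '-ly' (suffix). The suffix is '-ly'.

ly


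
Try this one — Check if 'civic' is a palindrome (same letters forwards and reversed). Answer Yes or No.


Forward: 'civic'
Reversed: 'civic'
They are identical.

Yes


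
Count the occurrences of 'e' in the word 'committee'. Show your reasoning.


Letter 'e' in 'committee': found at position(s) 8, 9 = 2 occurrence(s).

2


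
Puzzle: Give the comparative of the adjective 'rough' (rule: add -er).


Apply comparative formation (add -er): 'rough' -> 'rougher'.

rougher


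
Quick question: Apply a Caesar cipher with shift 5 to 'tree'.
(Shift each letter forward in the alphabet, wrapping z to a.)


Shift each letter by 5: t -> y, r -> w, e -> j, e -> j. Result: 'ywjj'.

ywjj


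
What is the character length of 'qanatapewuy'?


Spell out 'qanatapewuy' and number each letter: q(1), a(2), n(3), a(4), t(5), a(6), p(7), e(8), w(9), u(10), y(11). Total: 11 letters.

11


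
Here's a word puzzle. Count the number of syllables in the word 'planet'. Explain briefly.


Break 'planet' into syllables: plan-et -> plan | et = 2 syllables

2 syllables


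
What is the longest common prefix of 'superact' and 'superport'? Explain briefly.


Compare from the start: 5 characters match: 'super'. Mismatch at position 6: 'a' vs 'p'.

super


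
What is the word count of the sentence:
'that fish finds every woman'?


Split into words: that | fish | finds | every | woman = 5 words.

5


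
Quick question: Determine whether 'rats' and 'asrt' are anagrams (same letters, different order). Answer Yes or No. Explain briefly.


Sorted letters of 'rats': 'arst'
Sorted letters of 'asrt': 'arst'
They match.

Yes


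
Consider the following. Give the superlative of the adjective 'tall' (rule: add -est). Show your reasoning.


Apply superlative formation (add -est): 'tall' -> 'tallest'.

tallest


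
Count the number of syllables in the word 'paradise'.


Break 'paradise' into syllables: par-a-dise -> par | a | dise = 3 syllables

3 syllables


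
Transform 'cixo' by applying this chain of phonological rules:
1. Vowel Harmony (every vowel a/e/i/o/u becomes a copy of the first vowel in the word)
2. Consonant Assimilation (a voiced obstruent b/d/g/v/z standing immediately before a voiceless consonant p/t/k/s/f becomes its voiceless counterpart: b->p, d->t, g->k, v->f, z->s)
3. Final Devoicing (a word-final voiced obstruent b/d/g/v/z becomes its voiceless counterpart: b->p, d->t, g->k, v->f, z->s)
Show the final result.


Starting form: 'cixo'
Rule 1: Vowel Harmony: all vowels become 'i' (matching first vowel). 'cixo' -> 'cixi'
Rule 2: Consonant Assimilation: no voiced obstruent (b/d/g/v/z) stands immediately before a voiceless consonant (p/t/k/s/f). No change.
Rule 3: Final Devoicing: the word ends in the vowel 'i', not a consonant. No change.
Final form: 'cixi'

cixi


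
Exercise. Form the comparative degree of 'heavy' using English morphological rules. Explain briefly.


Apply comparative formation (consonant + y: change y to i, add -er): 'heavy' -> 'heavier'.

heavier


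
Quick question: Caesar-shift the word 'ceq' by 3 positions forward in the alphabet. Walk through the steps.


Shift each letter by 3: c -> f, e -> h, q -> t. Result: 'fht'.

fht


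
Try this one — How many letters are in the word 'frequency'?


Spell out 'frequency' and number each letter: f(1), r(2), e(3), q(4), u(5), e(6), n(7), c(8), y(9). Total: 9 letters.

9


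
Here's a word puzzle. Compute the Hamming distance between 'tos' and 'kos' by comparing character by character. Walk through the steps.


Alignment:
Position 1: 't' vs 'k' = DIFFER
Position 2: 'o' vs 'o' = match
Position 3: 's' vs 's' = match
Total differences: 1

1


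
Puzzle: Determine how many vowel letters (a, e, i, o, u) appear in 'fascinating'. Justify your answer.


Vowels in 'fascinating': a, i, a, i = 4 vowels.

4


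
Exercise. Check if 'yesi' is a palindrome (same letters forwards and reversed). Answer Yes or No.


Forward: 'yesi'
Reversed: 'isey'
They differ.

No


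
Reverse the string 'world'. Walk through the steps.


Reverse 'world' character by character: 'dlrow'.

dlrow


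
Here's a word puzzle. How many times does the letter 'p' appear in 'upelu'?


Letter 'p' in 'upelu': found at position(s) 2 = 1 occurrence(s).

1
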